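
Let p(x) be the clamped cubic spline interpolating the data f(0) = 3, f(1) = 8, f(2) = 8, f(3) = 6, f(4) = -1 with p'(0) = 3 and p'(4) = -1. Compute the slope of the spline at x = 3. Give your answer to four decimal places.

Write σ_i for p''(x_i). With h_i = 1, 1, 1, 1 and divided differences Δ_i = 5, 0, -2, -7, the continuity of p' gives the tridiagonal system
  1·σ_0 + 4·σ_1 + 1·σ_2 = 6(Δ_1 - Δ_0) = -30
  1·σ_1 + 4·σ_2 + 1·σ_3 = 6(Δ_2 - Δ_1) = -12
  1·σ_2 + 4·σ_3 + 1·σ_4 = 6(Δ_3 - Δ_2) = -30
Clamped end conditions give two more equations: 2h_0·σ_0 + h_0·σ_1 = 6(Δ_0 - p'(0)) = 12 and h_3·σ_3 + 2h_3·σ_4 = 6(p'(4) - Δ_3) = 36.
Forward elimination and back-substitution give σ_0 = 163/14, σ_1 = -79/7, σ_2 = 7/2, σ_3 = -103/7, σ_4 = 355/14.
On [3, 4], p'(x) = b_3 + 2c_3·(x - 3) + 3d_3·(x - 3)² with b_3 = Δ_3 - h_3(2σ_3 + σ_4)/6 = -177/28, c_3 = σ_3/2 = -103/14, d_3 = (σ_4 - σ_3)/(6h_3) = 187/28. So p'(3) = -177/28.

-6.3214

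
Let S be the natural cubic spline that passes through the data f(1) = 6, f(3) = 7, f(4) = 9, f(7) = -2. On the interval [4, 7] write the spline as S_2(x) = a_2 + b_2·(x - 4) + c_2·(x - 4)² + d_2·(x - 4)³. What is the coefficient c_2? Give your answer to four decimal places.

Write M_i for S''(x_i). With h_i = 2, 1, 3 and divided differences Δ_i = 1/2, 2, -11/3, the continuity of S' gives the tridiagonal system
  2·M_0 + 6·M_1 + 1·M_2 = 6(Δ_1 - Δ_0) = 9
  1·M_1 + 8·M_2 + 3·M_3 = 6(Δ_2 - Δ_1) = -34
Natural end conditions: M_0 = M_3 = 0.
Hence M_0 = 0, M_1 = 106/47, M_2 = -213/47, M_3 = 0.
On [4, 7], with S_2(x) = a_2 + b_2·(x - 4) + c_2·(x - 4)² + d_2·(x - 4)³: c_2 = M_2/2 = -213/94, d_2 = (M_3 - M_2)/(6h_2) = 71/282, b_2 = Δ_2 - h_2(2M_2 + M_3)/6 = 122/141.

-2.2660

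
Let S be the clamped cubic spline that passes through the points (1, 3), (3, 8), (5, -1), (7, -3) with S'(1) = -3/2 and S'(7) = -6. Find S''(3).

Put m_i = S'' at the i-th knot. Here h = (2, 2, 2) and Δ = (5/2, -9/2, -1), so the interior equations h_(i-1)·m_(i-1) + 2(h_(i-1)+h_i)·m_i + h_i·m_(i+1) = 6(Δ_i − Δ_(i-1)) read
  2·m_0 + 8·m_1 + 2·m_2 = 6(Δ_1 - Δ_0) = -42
  2·m_1 + 8·m_2 + 2·m_3 = 6(Δ_2 - Δ_1) = 21
Clamped end conditions give two more equations: 2h_0·m_0 + h_0·m_1 = 6(Δ_0 - S'(1)) = 24 and h_2·m_2 + 2h_2·m_3 = 6(S'(7) - Δ_2) = -30.
Solving: m_0 = 11, m_1 = -10, m_2 = 8, m_3 = -23/2.

-10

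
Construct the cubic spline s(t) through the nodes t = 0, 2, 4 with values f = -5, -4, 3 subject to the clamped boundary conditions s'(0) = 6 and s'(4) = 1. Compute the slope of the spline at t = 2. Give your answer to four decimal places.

With m_i denoting the second derivative at x_i, h_i = 2, 2, and Δ_i = (y_(i+1) − y_i)/h_i = 1/2, 7/2:
  2·m_0 + 8·m_1 + 2·m_2 = 6(Δ_1 - Δ_0) = 18
Clamped end conditions give two more equations: 2h_0·m_0 + h_0·m_1 = 6(Δ_0 - s'(0)) = -33 and h_1·m_1 + 2h_1·m_2 = 6(s'(4) - Δ_1) = -15.
Forward elimination and back-substitution give m_0 = -47/4, m_1 = 7, m_2 = -29/4.
On [2, 4], s'(t) = b_1 + 2c_1·(t - 2) + 3d_1·(t - 2)² with b_1 = Δ_1 - h_1(2m_1 + m_2)/6 = 5/4, c_1 = m_1/2 = 7/2, d_1 = (m_2 - m_1)/(6h_1) = -19/16. So s'(2) = 5/4.

1.2500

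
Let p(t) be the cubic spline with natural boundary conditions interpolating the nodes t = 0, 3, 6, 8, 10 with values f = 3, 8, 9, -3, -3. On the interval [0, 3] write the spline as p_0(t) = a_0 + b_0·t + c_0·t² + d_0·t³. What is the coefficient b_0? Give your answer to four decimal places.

1.3571

Write M_i for p''(x_i). With h_i = 3, 3, 2, 2 and divided differences Δ_i = 5/3, 1/3, -6, 0, the continuity of p' gives the tridiagonal system
  3·M_0 + 12·M_1 + 3·M_2 = 6(Δ_1 - Δ_0) = -8
  3·M_1 + 10·M_2 + 2·M_3 = 6(Δ_2 - Δ_1) = -38
  2·M_2 + 8·M_3 + 2·M_4 = 6(Δ_3 - Δ_2) = 36
Natural end conditions: M_0 = M_4 = 0.
Forward elimination and back-substitution give M_0 = 0, M_1 = 13/21, M_2 = -36/7, M_3 = 81/14, M_4 = 0.
On [0, 3], with p_0(t) = a_0 + b_0·t + c_0·t² + d_0·t³: c_0 = M_0/2 = 0, d_0 = (M_1 - M_0)/(6h_0) = 13/378, b_0 = Δ_0 - h_0(2M_0 + M_1)/6 = 19/14.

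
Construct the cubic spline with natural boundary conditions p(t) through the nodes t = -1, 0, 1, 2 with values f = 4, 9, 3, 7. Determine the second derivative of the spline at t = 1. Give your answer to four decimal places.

20.4000

Write M_i for p''(x_i). With h_i = 1, 1, 1 and divided differences Δ_i = 5, -6, 4, the continuity of p' gives the tridiagonal system
  1·M_0 + 4·M_1 + 1·M_2 = 6(Δ_1 - Δ_0) = -66
  1·M_1 + 4·M_2 + 1·M_3 = 6(Δ_2 - Δ_1) = 60
Natural end conditions: M_0 = M_3 = 0.
Hence M_0 = 0, M_1 = -108/5, M_2 = 102/5, M_3 = 0.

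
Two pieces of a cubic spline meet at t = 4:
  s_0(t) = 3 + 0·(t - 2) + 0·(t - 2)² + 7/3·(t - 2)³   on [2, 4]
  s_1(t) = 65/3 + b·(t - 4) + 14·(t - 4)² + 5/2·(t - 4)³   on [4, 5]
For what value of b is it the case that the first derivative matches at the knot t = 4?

28

s_0'(t) = 0 + 0·(t - 2) + 7·(t - 2)², so s_0'(4) = 28. On the right, s_1'(4) = b, so b = 28.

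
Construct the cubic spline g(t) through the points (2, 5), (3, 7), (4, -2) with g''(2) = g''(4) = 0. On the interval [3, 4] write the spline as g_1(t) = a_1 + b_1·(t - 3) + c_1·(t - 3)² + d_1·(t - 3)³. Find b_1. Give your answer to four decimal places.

-3.5000

Let m_i = g''(x_i). Step sizes h_i = 1, 1; slopes of the chords Δ_i = (y_(i+1) - y_i)/h_i = 2, -9.
  1·m_0 + 4·m_1 + 1·m_2 = 6(Δ_1 - Δ_0) = -66
Natural end conditions: m_0 = m_2 = 0.
Solving: m_0 = 0, m_1 = -33/2, m_2 = 0.
On [3, 4], with g_1(t) = a_1 + b_1·(t - 3) + c_1·(t - 3)² + d_1·(t - 3)³: c_1 = m_1/2 = -33/4, d_1 = (m_2 - m_1)/(6h_1) = 11/4, b_1 = Δ_1 - h_1(2m_1 + m_2)/6 = -7/2.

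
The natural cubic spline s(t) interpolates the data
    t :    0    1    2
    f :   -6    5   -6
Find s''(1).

-33

Let σ_i = s''(x_i). Step sizes h_i = 1, 1; slopes of the chords Δ_i = (y_(i+1) - y_i)/h_i = 11, -11.
  1·σ_0 + 4·σ_1 + 1·σ_2 = 6(Δ_1 - Δ_0) = -132
Natural end conditions: σ_0 = σ_2 = 0.
Solving: σ_0 = 0, σ_1 = -33, σ_2 = 0.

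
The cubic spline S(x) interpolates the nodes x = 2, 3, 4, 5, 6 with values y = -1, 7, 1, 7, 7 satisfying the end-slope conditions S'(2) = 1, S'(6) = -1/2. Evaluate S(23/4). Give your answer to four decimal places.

Put M_i = S'' at the i-th knot. Here h = (1, 1, 1, 1) and Δ = (8, -6, 6, 0), so the interior equations h_(i-1)·M_(i-1) + 2(h_(i-1)+h_i)·M_i + h_i·M_(i+1) = 6(Δ_i − Δ_(i-1)) read
  1·M_0 + 4·M_1 + 1·M_2 = 6(Δ_1 - Δ_0) = -84
  1·M_1 + 4·M_2 + 1·M_3 = 6(Δ_2 - Δ_1) = 72
  1·M_2 + 4·M_3 + 1·M_4 = 6(Δ_3 - Δ_2) = -36
Clamped end conditions give two more equations: 2h_0·M_0 + h_0·M_1 = 6(Δ_0 - S'(2)) = 42 and h_3·M_3 + 2h_3·M_4 = 6(S'(6) - Δ_3) = -3.
Hence M_0 = 2277/56, M_1 = -1101/28, M_2 = 261/8, M_3 = -537/28, M_4 = 453/56.
On [5, 6], S(x) = 7 + 565/112·(x - 5) - 537/56·(x - 5)² + 509/112·(x - 5)³.
With (x - 5) = 3/4: S(23/4) = 52375/7168.

7.3068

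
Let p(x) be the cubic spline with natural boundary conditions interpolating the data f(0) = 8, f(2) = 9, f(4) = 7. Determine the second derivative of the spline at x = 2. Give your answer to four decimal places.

-1.1250

With σ_i denoting the second derivative at x_i, h_i = 2, 2, and Δ_i = (y_(i+1) − y_i)/h_i = 1/2, -1:
  2·σ_0 + 8·σ_1 + 2·σ_2 = 6(Δ_1 - Δ_0) = -9
Natural end conditions: σ_0 = σ_2 = 0.
Forward elimination and back-substitution give σ_0 = 0, σ_1 = -9/8, σ_2 = 0.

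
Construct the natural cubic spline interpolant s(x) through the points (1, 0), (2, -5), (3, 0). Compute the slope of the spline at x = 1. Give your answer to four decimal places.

Write M_i for s''(x_i). With h_i = 1, 1 and divided differences Δ_i = -5, 5, the continuity of s' gives the tridiagonal system
  1·M_0 + 4·M_1 + 1·M_2 = 6(Δ_1 - Δ_0) = 60
Natural end conditions: M_0 = M_2 = 0.
Hence M_0 = 0, M_1 = 15, M_2 = 0.
On [1, 2], s'(x) = b_0 + 2c_0·(x - 1) + 3d_0·(x - 1)² with b_0 = Δ_0 - h_0(2M_0 + M_1)/6 = -15/2, c_0 = M_0/2 = 0, d_0 = (M_1 - M_0)/(6h_0) = 5/2. So s'(1) = -15/2.

-7.5000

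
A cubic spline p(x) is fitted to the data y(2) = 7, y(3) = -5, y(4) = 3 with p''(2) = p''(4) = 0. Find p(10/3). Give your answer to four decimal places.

With σ_i denoting the second derivative at x_i, h_i = 1, 1, and Δ_i = (y_(i+1) − y_i)/h_i = -12, 8:
  1·σ_0 + 4·σ_1 + 1·σ_2 = 6(Δ_1 - Δ_0) = 120
Natural end conditions: σ_0 = σ_2 = 0.
Solving the tridiagonal system: σ_0 = 0, σ_1 = 30, σ_2 = 0.
On [3, 4], p(x) = -5 - 2·(x - 3) + 15·(x - 3)² - 5·(x - 3)³.
With (x - 3) = 1/3: p(10/3) = -113/27.

-4.1852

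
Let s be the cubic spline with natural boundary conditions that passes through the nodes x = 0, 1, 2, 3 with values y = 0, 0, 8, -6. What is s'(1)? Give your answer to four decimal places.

7.2000

With M_i denoting the second derivative at x_i, h_i = 1, 1, 1, and Δ_i = (y_(i+1) − y_i)/h_i = 0, 8, -14:
  1·M_0 + 4·M_1 + 1·M_2 = 6(Δ_1 - Δ_0) = 48
  1·M_1 + 4·M_2 + 1·M_3 = 6(Δ_2 - Δ_1) = -132
Natural end conditions: M_0 = M_3 = 0.
Solving the tridiagonal system: M_0 = 0, M_1 = 108/5, M_2 = -192/5, M_3 = 0.
On [1, 2], s'(x) = b_1 + 2c_1·(x - 1) + 3d_1·(x - 1)² with b_1 = Δ_1 - h_1(2M_1 + M_2)/6 = 36/5, c_1 = M_1/2 = 54/5, d_1 = (M_2 - M_1)/(6h_1) = -10. So s'(1) = 36/5.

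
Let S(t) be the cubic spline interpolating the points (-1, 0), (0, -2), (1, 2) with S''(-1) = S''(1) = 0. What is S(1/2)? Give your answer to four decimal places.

-0.5625

Write m_i for S''(x_i). With h_i = 1, 1 and divided differences Δ_i = -2, 4, the continuity of S' gives the tridiagonal system
  1·m_0 + 4·m_1 + 1·m_2 = 6(Δ_1 - Δ_0) = 36
Natural end conditions: m_0 = m_2 = 0.
Forward elimination and back-substitution give m_0 = 0, m_1 = 9, m_2 = 0.
On [0, 1], S(t) = -2 + 1·t + 9/2·t² - 3/2·t³.
With t = 1/2: S(1/2) = -9/16.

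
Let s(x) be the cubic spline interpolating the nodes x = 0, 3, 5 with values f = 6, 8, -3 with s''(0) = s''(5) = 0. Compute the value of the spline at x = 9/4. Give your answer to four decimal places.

9.3211

Let M_i = s''(x_i). Step sizes h_i = 3, 2; slopes of the chords Δ_i = (y_(i+1) - y_i)/h_i = 2/3, -11/2.
  3·M_0 + 10·M_1 + 2·M_2 = 6(Δ_1 - Δ_0) = -37
Natural end conditions: M_0 = M_2 = 0.
Solving the tridiagonal system: M_0 = 0, M_1 = -37/10, M_2 = 0.
On [0, 3], s(x) = 6 + 151/60·x + 0·x² - 37/180·x³.
With x = 9/4: s(9/4) = 11931/1280.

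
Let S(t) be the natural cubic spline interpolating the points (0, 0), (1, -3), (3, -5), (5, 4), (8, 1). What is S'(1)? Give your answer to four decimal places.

With σ_i denoting the second derivative at x_i, h_i = 1, 2, 2, 3, and Δ_i = (y_(i+1) − y_i)/h_i = -3, -1, 9/2, -1:
  1·σ_0 + 6·σ_1 + 2·σ_2 = 6(Δ_1 - Δ_0) = 12
  2·σ_1 + 8·σ_2 + 2·σ_3 = 6(Δ_2 - Δ_1) = 33
  2·σ_2 + 10·σ_3 + 3·σ_4 = 6(Δ_3 - Δ_2) = -33
Natural end conditions: σ_0 = σ_4 = 0.
Forward elimination and back-substitution give σ_0 = 0, σ_1 = 15/52, σ_2 = 267/52, σ_3 = -225/52, σ_4 = 0.
On [1, 3], S'(t) = b_1 + 2c_1·(t - 1) + 3d_1·(t - 1)² with b_1 = Δ_1 - h_1(2σ_1 + σ_2)/6 = -151/52, c_1 = σ_1/2 = 15/104, d_1 = (σ_2 - σ_1)/(6h_1) = 21/52. So S'(1) = -151/52.

-2.9038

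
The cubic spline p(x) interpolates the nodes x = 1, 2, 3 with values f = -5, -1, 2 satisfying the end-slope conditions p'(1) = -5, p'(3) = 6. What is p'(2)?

5

With σ_i denoting the second derivative at x_i, h_i = 1, 1, and Δ_i = (y_(i+1) − y_i)/h_i = 4, 3:
  1·σ_0 + 4·σ_1 + 1·σ_2 = 6(Δ_1 - Δ_0) = -6
Clamped end conditions give two more equations: 2h_0·σ_0 + h_0·σ_1 = 6(Δ_0 - p'(1)) = 54 and h_1·σ_1 + 2h_1·σ_2 = 6(p'(3) - Δ_1) = 18.
Forward elimination and back-substitution give σ_0 = 34, σ_1 = -14, σ_2 = 16.
On [2, 3], p'(x) = b_1 + 2c_1·(x - 2) + 3d_1·(x - 2)² with b_1 = Δ_1 - h_1(2σ_1 + σ_2)/6 = 5, c_1 = σ_1/2 = -7, d_1 = (σ_2 - σ_1)/(6h_1) = 5. So p'(2) = 5.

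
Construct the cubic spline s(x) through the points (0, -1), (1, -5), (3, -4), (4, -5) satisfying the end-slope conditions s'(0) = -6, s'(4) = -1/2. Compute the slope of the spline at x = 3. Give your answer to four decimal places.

-0.3000

Write M_i for s''(x_i). With h_i = 1, 2, 1 and divided differences Δ_i = -4, 1/2, -1, the continuity of s' gives the tridiagonal system
  1·M_0 + 6·M_1 + 2·M_2 = 6(Δ_1 - Δ_0) = 27
  2·M_1 + 6·M_2 + 1·M_3 = 6(Δ_2 - Δ_1) = -9
Clamped end conditions give two more equations: 2h_0·M_0 + h_0·M_1 = 6(Δ_0 - s'(0)) = 12 and h_2·M_2 + 2h_2·M_3 = 6(s'(4) - Δ_2) = 3.
Solving the tridiagonal system: M_0 = 17/5, M_1 = 26/5, M_2 = -19/5, M_3 = 17/5.
On [3, 4], s'(x) = b_2 + 2c_2·(x - 3) + 3d_2·(x - 3)² with b_2 = Δ_2 - h_2(2M_2 + M_3)/6 = -3/10, c_2 = M_2/2 = -19/10, d_2 = (M_3 - M_2)/(6h_2) = 6/5. So s'(3) = -3/10.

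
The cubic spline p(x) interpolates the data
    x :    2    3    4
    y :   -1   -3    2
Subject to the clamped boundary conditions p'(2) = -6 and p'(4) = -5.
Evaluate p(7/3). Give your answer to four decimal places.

-2.7778

Let m_i = p''(x_i). Step sizes h_i = 1, 1; slopes of the chords Δ_i = (y_(i+1) - y_i)/h_i = -2, 5.
  1·m_0 + 4·m_1 + 1·m_2 = 6(Δ_1 - Δ_0) = 42
Clamped end conditions give two more equations: 2h_0·m_0 + h_0·m_1 = 6(Δ_0 - p'(2)) = 24 and h_1·m_1 + 2h_1·m_2 = 6(p'(4) - Δ_1) = -60.
Solving: m_0 = 2, m_1 = 20, m_2 = -40.
On [2, 3], p(x) = -1 - 6·(x - 2) + 1·(x - 2)² + 3·(x - 2)³.
With (x - 2) = 1/3: p(7/3) = -25/9.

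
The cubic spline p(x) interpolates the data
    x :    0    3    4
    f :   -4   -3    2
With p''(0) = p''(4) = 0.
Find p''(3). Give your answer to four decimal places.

With σ_i denoting the second derivative at x_i, h_i = 3, 1, and Δ_i = (y_(i+1) − y_i)/h_i = 1/3, 5:
  3·σ_0 + 8·σ_1 + 1·σ_2 = 6(Δ_1 - Δ_0) = 28
Natural end conditions: σ_0 = σ_2 = 0.
Forward elimination and back-substitution give σ_0 = 0, σ_1 = 7/2, σ_2 = 0.

3.5000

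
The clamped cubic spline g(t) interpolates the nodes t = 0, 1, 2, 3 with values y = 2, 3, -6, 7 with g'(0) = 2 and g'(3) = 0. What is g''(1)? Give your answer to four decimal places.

Let M_i = g''(x_i). Step sizes h_i = 1, 1, 1; slopes of the chords Δ_i = (y_(i+1) - y_i)/h_i = 1, -9, 13.
  1·M_0 + 4·M_1 + 1·M_2 = 6(Δ_1 - Δ_0) = -60
  1·M_1 + 4·M_2 + 1·M_3 = 6(Δ_2 - Δ_1) = 132
Clamped end conditions give two more equations: 2h_0·M_0 + h_0·M_1 = 6(Δ_0 - g'(0)) = -6 and h_2·M_2 + 2h_2·M_3 = 6(g'(3) - Δ_2) = -78.
Hence M_0 = 202/15, M_1 = -494/15, M_2 = 874/15, M_3 = -1022/15.

-32.9333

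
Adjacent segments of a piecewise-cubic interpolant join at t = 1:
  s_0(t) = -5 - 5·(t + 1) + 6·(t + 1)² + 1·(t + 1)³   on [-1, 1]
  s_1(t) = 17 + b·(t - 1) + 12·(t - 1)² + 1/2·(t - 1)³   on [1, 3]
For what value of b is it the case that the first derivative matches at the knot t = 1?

31

s_0'(t) = -5 + 12·(t + 1) + 3·(t + 1)², so s_0'(1) = 31. On the right, s_1'(1) = b, so b = 31.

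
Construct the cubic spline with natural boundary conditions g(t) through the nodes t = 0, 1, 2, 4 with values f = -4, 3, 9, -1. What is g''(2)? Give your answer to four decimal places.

Put M_i = g'' at the i-th knot. Here h = (1, 1, 2) and Δ = (7, 6, -5), so the interior equations h_(i-1)·M_(i-1) + 2(h_(i-1)+h_i)·M_i + h_i·M_(i+1) = 6(Δ_i − Δ_(i-1)) read
  1·M_0 + 4·M_1 + 1·M_2 = 6(Δ_1 - Δ_0) = -6
  1·M_1 + 6·M_2 + 2·M_3 = 6(Δ_2 - Δ_1) = -66
Natural end conditions: M_0 = M_3 = 0.
Hence M_0 = 0, M_1 = 30/23, M_2 = -258/23, M_3 = 0.

-11.2174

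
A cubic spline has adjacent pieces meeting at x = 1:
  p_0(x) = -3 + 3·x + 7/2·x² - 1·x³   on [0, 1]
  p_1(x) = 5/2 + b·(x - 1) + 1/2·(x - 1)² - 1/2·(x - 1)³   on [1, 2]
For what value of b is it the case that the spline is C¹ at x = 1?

p_0'(x) = 3 + 7·x - 3·x², so p_0'(1) = 7. On the right, p_1'(1) = b, so b = 7.

7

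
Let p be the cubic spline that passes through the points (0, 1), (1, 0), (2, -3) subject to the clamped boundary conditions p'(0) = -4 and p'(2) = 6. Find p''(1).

-16

Let σ_i = p''(x_i). Step sizes h_i = 1, 1; slopes of the chords Δ_i = (y_(i+1) - y_i)/h_i = -1, -3.
  1·σ_0 + 4·σ_1 + 1·σ_2 = 6(Δ_1 - Δ_0) = -12
Clamped end conditions give two more equations: 2h_0·σ_0 + h_0·σ_1 = 6(Δ_0 - p'(0)) = 18 and h_1·σ_1 + 2h_1·σ_2 = 6(p'(2) - Δ_1) = 54.
Forward elimination and back-substitution give σ_0 = 17, σ_1 = -16, σ_2 = 35.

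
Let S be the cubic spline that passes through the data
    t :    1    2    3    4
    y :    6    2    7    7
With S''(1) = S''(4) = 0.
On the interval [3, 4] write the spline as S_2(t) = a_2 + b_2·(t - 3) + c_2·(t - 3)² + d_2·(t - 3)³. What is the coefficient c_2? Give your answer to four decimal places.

-5.8000

With σ_i denoting the second derivative at x_i, h_i = 1, 1, 1, and Δ_i = (y_(i+1) − y_i)/h_i = -4, 5, 0:
  1·σ_0 + 4·σ_1 + 1·σ_2 = 6(Δ_1 - Δ_0) = 54
  1·σ_1 + 4·σ_2 + 1·σ_3 = 6(Δ_2 - Δ_1) = -30
Natural end conditions: σ_0 = σ_3 = 0.
Solving: σ_0 = 0, σ_1 = 82/5, σ_2 = -58/5, σ_3 = 0.
On [3, 4], with S_2(t) = a_2 + b_2·(t - 3) + c_2·(t - 3)² + d_2·(t - 3)³: c_2 = σ_2/2 = -29/5, d_2 = (σ_3 - σ_2)/(6h_2) = 29/15, b_2 = Δ_2 - h_2(2σ_2 + σ_3)/6 = 58/15.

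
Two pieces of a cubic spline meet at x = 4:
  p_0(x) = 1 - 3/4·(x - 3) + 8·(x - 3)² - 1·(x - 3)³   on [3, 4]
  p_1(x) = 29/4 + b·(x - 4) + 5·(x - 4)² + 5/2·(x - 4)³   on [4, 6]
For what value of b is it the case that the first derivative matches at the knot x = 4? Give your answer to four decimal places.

12.2500

p_0'(x) = -3/4 + 16·(x - 3) - 3·(x - 3)², so p_0'(4) = 49/4. On the right, p_1'(4) = b, so b = 49/4.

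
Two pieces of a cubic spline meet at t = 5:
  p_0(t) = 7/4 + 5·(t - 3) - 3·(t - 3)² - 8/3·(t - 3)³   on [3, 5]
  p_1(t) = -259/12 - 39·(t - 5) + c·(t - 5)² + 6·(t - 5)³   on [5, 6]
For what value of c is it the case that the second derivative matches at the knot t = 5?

p_0''(t) = -6 - 16·(t - 3), so p_0''(5) = -38. On the right, p_1''(5) = 2c, so c = -19.

-19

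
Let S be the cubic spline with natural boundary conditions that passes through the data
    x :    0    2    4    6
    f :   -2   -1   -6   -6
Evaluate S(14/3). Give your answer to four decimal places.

Let M_i = S''(x_i). Step sizes h_i = 2, 2, 2; slopes of the chords Δ_i = (y_(i+1) - y_i)/h_i = 1/2, -5/2, 0.
  2·M_0 + 8·M_1 + 2·M_2 = 6(Δ_1 - Δ_0) = -18
  2·M_1 + 8·M_2 + 2·M_3 = 6(Δ_2 - Δ_1) = 15
Natural end conditions: M_0 = M_3 = 0.
Solving the tridiagonal system: M_0 = 0, M_1 = -29/10, M_2 = 13/5, M_3 = 0.
On [4, 6], S(x) = -6 - 26/15·(x - 4) + 13/10·(x - 4)² - 13/60·(x - 4)³.
With (x - 4) = 2/3: S(14/3) = -538/81.

-6.6420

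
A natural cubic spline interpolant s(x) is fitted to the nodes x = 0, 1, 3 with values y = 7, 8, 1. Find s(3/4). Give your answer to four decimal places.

Put M_i = s'' at the i-th knot. Here h = (1, 2) and Δ = (1, -7/2), so the interior equations h_(i-1)·M_(i-1) + 2(h_(i-1)+h_i)·M_i + h_i·M_(i+1) = 6(Δ_i − Δ_(i-1)) read
  1·M_0 + 6·M_1 + 2·M_2 = 6(Δ_1 - Δ_0) = -27
Natural end conditions: M_0 = M_2 = 0.
Solving the tridiagonal system: M_0 = 0, M_1 = -9/2, M_2 = 0.
On [0, 1], s(x) = 7 + 7/4·x + 0·x² - 3/4·x³.
With x = 3/4: s(3/4) = 2047/256.

7.9961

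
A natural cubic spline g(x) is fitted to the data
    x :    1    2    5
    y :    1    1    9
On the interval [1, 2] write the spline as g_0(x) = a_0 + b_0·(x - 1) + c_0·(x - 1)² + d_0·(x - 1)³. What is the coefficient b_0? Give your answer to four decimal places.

Put M_i = g'' at the i-th knot. Here h = (1, 3) and Δ = (0, 8/3), so the interior equations h_(i-1)·M_(i-1) + 2(h_(i-1)+h_i)·M_i + h_i·M_(i+1) = 6(Δ_i − Δ_(i-1)) read
  1·M_0 + 8·M_1 + 3·M_2 = 6(Δ_1 - Δ_0) = 16
Natural end conditions: M_0 = M_2 = 0.
Solving the tridiagonal system: M_0 = 0, M_1 = 2, M_2 = 0.
On [1, 2], with g_0(x) = a_0 + b_0·(x - 1) + c_0·(x - 1)² + d_0·(x - 1)³: c_0 = M_0/2 = 0, d_0 = (M_1 - M_0)/(6h_0) = 1/3, b_0 = Δ_0 - h_0(2M_0 + M_1)/6 = -1/3.

-0.3333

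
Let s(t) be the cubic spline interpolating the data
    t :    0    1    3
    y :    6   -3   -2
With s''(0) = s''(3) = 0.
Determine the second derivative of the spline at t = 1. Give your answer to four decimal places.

Let M_i = s''(x_i). Step sizes h_i = 1, 2; slopes of the chords Δ_i = (y_(i+1) - y_i)/h_i = -9, 1/2.
  1·M_0 + 6·M_1 + 2·M_2 = 6(Δ_1 - Δ_0) = 57
Natural end conditions: M_0 = M_2 = 0.
Solving the tridiagonal system: M_0 = 0, M_1 = 19/2, M_2 = 0.

9.5000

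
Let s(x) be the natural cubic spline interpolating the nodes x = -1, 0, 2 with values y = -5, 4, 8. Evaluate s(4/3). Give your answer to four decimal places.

8.0494

Put σ_i = s'' at the i-th knot. Here h = (1, 2) and Δ = (9, 2), so the interior equations h_(i-1)·σ_(i-1) + 2(h_(i-1)+h_i)·σ_i + h_i·σ_(i+1) = 6(Δ_i − Δ_(i-1)) read
  1·σ_0 + 6·σ_1 + 2·σ_2 = 6(Δ_1 - Δ_0) = -42
Natural end conditions: σ_0 = σ_2 = 0.
Solving: σ_0 = 0, σ_1 = -7, σ_2 = 0.
On [0, 2], s(x) = 4 + 20/3·x - 7/2·x² + 7/12·x³.
With x = 4/3: s(4/3) = 652/81.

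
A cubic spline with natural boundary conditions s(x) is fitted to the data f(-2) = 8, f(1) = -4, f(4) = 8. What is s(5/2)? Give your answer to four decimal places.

-0.2500

Put σ_i = s'' at the i-th knot. Here h = (3, 3) and Δ = (-4, 4), so the interior equations h_(i-1)·σ_(i-1) + 2(h_(i-1)+h_i)·σ_i + h_i·σ_(i+1) = 6(Δ_i − Δ_(i-1)) read
  3·σ_0 + 12·σ_1 + 3·σ_2 = 6(Δ_1 - Δ_0) = 48
Natural end conditions: σ_0 = σ_2 = 0.
Forward elimination and back-substitution give σ_0 = 0, σ_1 = 4, σ_2 = 0.
On [1, 4], s(x) = -4 + 0·(x - 1) + 2·(x - 1)² - 2/9·(x - 1)³.
With (x - 1) = 3/2: s(5/2) = -1/4.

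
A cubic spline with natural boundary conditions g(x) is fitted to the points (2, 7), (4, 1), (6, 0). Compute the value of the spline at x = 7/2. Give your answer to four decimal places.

2.0898

Put m_i = g'' at the i-th knot. Here h = (2, 2) and Δ = (-3, -1/2), so the interior equations h_(i-1)·m_(i-1) + 2(h_(i-1)+h_i)·m_i + h_i·m_(i+1) = 6(Δ_i − Δ_(i-1)) read
  2·m_0 + 8·m_1 + 2·m_2 = 6(Δ_1 - Δ_0) = 15
Natural end conditions: m_0 = m_2 = 0.
Hence m_0 = 0, m_1 = 15/8, m_2 = 0.
On [2, 4], g(x) = 7 - 29/8·(x - 2) + 0·(x - 2)² + 5/32·(x - 2)³.
With (x - 2) = 3/2: g(7/2) = 535/256.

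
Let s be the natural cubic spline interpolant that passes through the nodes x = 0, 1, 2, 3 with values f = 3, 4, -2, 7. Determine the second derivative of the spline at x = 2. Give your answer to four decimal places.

26.8000

Write m_i for s''(x_i). With h_i = 1, 1, 1 and divided differences Δ_i = 1, -6, 9, the continuity of s' gives the tridiagonal system
  1·m_0 + 4·m_1 + 1·m_2 = 6(Δ_1 - Δ_0) = -42
  1·m_1 + 4·m_2 + 1·m_3 = 6(Δ_2 - Δ_1) = 90
Natural end conditions: m_0 = m_3 = 0.
Solving the tridiagonal system: m_0 = 0, m_1 = -86/5, m_2 = 134/5, m_3 = 0.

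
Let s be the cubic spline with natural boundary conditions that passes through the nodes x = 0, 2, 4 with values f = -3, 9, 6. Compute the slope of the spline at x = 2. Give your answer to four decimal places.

Put σ_i = s'' at the i-th knot. Here h = (2, 2) and Δ = (6, -3/2), so the interior equations h_(i-1)·σ_(i-1) + 2(h_(i-1)+h_i)·σ_i + h_i·σ_(i+1) = 6(Δ_i − Δ_(i-1)) read
  2·σ_0 + 8·σ_1 + 2·σ_2 = 6(Δ_1 - Δ_0) = -45
Natural end conditions: σ_0 = σ_2 = 0.
Solving: σ_0 = 0, σ_1 = -45/8, σ_2 = 0.
On [2, 4], s'(x) = b_1 + 2c_1·(x - 2) + 3d_1·(x - 2)² with b_1 = Δ_1 - h_1(2σ_1 + σ_2)/6 = 9/4, c_1 = σ_1/2 = -45/16, d_1 = (σ_2 - σ_1)/(6h_1) = 15/32. So s'(2) = 9/4.

2.2500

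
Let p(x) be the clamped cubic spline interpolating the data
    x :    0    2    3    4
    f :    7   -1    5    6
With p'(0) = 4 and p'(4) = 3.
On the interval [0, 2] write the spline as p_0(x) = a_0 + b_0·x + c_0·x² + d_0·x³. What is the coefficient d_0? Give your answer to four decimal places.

3.5000

With M_i denoting the second derivative at x_i, h_i = 2, 1, 1, and Δ_i = (y_(i+1) − y_i)/h_i = -4, 6, 1:
  2·M_0 + 6·M_1 + 1·M_2 = 6(Δ_1 - Δ_0) = 60
  1·M_1 + 4·M_2 + 1·M_3 = 6(Δ_2 - Δ_1) = -30
Clamped end conditions give two more equations: 2h_0·M_0 + h_0·M_1 = 6(Δ_0 - p'(0)) = -48 and h_2·M_2 + 2h_2·M_3 = 6(p'(4) - Δ_2) = 12.
Forward elimination and back-substitution give M_0 = -22, M_1 = 20, M_2 = -16, M_3 = 14.
On [0, 2], with p_0(x) = a_0 + b_0·x + c_0·x² + d_0·x³: c_0 = M_0/2 = -11, d_0 = (M_1 - M_0)/(6h_0) = 7/2, b_0 = Δ_0 - h_0(2M_0 + M_1)/6 = 4.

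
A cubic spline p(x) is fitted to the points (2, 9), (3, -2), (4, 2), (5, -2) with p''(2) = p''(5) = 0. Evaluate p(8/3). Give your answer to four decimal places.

With M_i denoting the second derivative at x_i, h_i = 1, 1, 1, and Δ_i = (y_(i+1) − y_i)/h_i = -11, 4, -4:
  1·M_0 + 4·M_1 + 1·M_2 = 6(Δ_1 - Δ_0) = 90
  1·M_1 + 4·M_2 + 1·M_3 = 6(Δ_2 - Δ_1) = -48
Natural end conditions: M_0 = M_3 = 0.
Solving the tridiagonal system: M_0 = 0, M_1 = 136/5, M_2 = -94/5, M_3 = 0.
On [2, 3], p(x) = 9 - 233/15·(x - 2) + 0·(x - 2)² + 68/15·(x - 2)³.
With (x - 2) = 2/3: p(8/3) = -1/81.

-0.0123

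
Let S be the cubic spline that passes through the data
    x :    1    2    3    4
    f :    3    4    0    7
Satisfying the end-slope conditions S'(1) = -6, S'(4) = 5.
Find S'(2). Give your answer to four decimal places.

-1.0667

With M_i denoting the second derivative at x_i, h_i = 1, 1, 1, and Δ_i = (y_(i+1) − y_i)/h_i = 1, -4, 7:
  1·M_0 + 4·M_1 + 1·M_2 = 6(Δ_1 - Δ_0) = -30
  1·M_1 + 4·M_2 + 1·M_3 = 6(Δ_2 - Δ_1) = 66
Clamped end conditions give two more equations: 2h_0·M_0 + h_0·M_1 = 6(Δ_0 - S'(1)) = 42 and h_2·M_2 + 2h_2·M_3 = 6(S'(4) - Δ_2) = -12.
Forward elimination and back-substitution give M_0 = 482/15, M_1 = -334/15, M_2 = 404/15, M_3 = -292/15.
On [2, 3], S'(x) = b_1 + 2c_1·(x - 2) + 3d_1·(x - 2)² with b_1 = Δ_1 - h_1(2M_1 + M_2)/6 = -16/15, c_1 = M_1/2 = -167/15, d_1 = (M_2 - M_1)/(6h_1) = 41/5. So S'(2) = -16/15.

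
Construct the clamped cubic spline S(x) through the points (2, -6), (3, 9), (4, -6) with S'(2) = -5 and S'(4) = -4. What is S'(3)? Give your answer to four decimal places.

2.2500

With m_i denoting the second derivative at x_i, h_i = 1, 1, and Δ_i = (y_(i+1) − y_i)/h_i = 15, -15:
  1·m_0 + 4·m_1 + 1·m_2 = 6(Δ_1 - Δ_0) = -180
Clamped end conditions give two more equations: 2h_0·m_0 + h_0·m_1 = 6(Δ_0 - S'(2)) = 120 and h_1·m_1 + 2h_1·m_2 = 6(S'(4) - Δ_1) = 66.
Solving the tridiagonal system: m_0 = 211/2, m_1 = -91, m_2 = 157/2.
On [3, 4], S'(x) = b_1 + 2c_1·(x - 3) + 3d_1·(x - 3)² with b_1 = Δ_1 - h_1(2m_1 + m_2)/6 = 9/4, c_1 = m_1/2 = -91/2, d_1 = (m_2 - m_1)/(6h_1) = 113/4. So S'(3) = 9/4.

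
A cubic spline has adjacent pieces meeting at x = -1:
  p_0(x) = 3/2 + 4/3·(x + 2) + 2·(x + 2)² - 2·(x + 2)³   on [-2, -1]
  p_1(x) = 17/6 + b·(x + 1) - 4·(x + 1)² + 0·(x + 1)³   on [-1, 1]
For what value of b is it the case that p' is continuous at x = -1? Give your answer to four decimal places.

p_0'(x) = 4/3 + 4·(x + 2) - 6·(x + 2)², so p_0'(-1) = -2/3. On the right, p_1'(-1) = b, so b = -2/3.

-0.6667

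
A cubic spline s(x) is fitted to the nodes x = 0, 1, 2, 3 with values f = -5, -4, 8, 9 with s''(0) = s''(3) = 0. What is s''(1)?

Let M_i = s''(x_i). Step sizes h_i = 1, 1, 1; slopes of the chords Δ_i = (y_(i+1) - y_i)/h_i = 1, 12, 1.
  1·M_0 + 4·M_1 + 1·M_2 = 6(Δ_1 - Δ_0) = 66
  1·M_1 + 4·M_2 + 1·M_3 = 6(Δ_2 - Δ_1) = -66
Natural end conditions: M_0 = M_3 = 0.
Solving: M_0 = 0, M_1 = 22, M_2 = -22, M_3 = 0.

22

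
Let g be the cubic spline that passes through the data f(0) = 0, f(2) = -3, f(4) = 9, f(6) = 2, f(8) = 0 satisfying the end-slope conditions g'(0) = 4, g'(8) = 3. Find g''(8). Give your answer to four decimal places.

Write m_i for g''(x_i). With h_i = 2, 2, 2, 2 and divided differences Δ_i = -3/2, 6, -7/2, -1, the continuity of g' gives the tridiagonal system
  2·m_0 + 8·m_1 + 2·m_2 = 6(Δ_1 - Δ_0) = 45
  2·m_1 + 8·m_2 + 2·m_3 = 6(Δ_2 - Δ_1) = -57
  2·m_2 + 8·m_3 + 2·m_4 = 6(Δ_3 - Δ_2) = 15
Clamped end conditions give two more equations: 2h_0·m_0 + h_0·m_1 = 6(Δ_0 - g'(0)) = -33 and h_3·m_3 + 2h_3·m_4 = 6(g'(8) - Δ_3) = 24.
Solving the tridiagonal system: m_0 = -199/14, m_1 = 167/14, m_2 = -11, m_3 = 25/7, m_4 = 59/14.

4.2143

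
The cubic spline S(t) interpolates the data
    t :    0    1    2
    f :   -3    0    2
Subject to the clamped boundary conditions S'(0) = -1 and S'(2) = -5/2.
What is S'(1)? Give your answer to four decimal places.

With M_i denoting the second derivative at x_i, h_i = 1, 1, and Δ_i = (y_(i+1) − y_i)/h_i = 3, 2:
  1·M_0 + 4·M_1 + 1·M_2 = 6(Δ_1 - Δ_0) = -6
Clamped end conditions give two more equations: 2h_0·M_0 + h_0·M_1 = 6(Δ_0 - S'(0)) = 24 and h_1·M_1 + 2h_1·M_2 = 6(S'(2) - Δ_1) = -27.
Solving: M_0 = 51/4, M_1 = -3/2, M_2 = -51/4.
On [1, 2], S'(t) = b_1 + 2c_1·(t - 1) + 3d_1·(t - 1)² with b_1 = Δ_1 - h_1(2M_1 + M_2)/6 = 37/8, c_1 = M_1/2 = -3/4, d_1 = (M_2 - M_1)/(6h_1) = -15/8. So S'(1) = 37/8.

4.6250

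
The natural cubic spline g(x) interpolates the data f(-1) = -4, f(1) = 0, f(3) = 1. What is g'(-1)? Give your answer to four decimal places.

2.3750

Let m_i = g''(x_i). Step sizes h_i = 2, 2; slopes of the chords Δ_i = (y_(i+1) - y_i)/h_i = 2, 1/2.
  2·m_0 + 8·m_1 + 2·m_2 = 6(Δ_1 - Δ_0) = -9
Natural end conditions: m_0 = m_2 = 0.
Solving the tridiagonal system: m_0 = 0, m_1 = -9/8, m_2 = 0.
On [-1, 1], g'(x) = b_0 + 2c_0·(x + 1) + 3d_0·(x + 1)² with b_0 = Δ_0 - h_0(2m_0 + m_1)/6 = 19/8, c_0 = m_0/2 = 0, d_0 = (m_1 - m_0)/(6h_0) = -3/32. So g'(-1) = 19/8.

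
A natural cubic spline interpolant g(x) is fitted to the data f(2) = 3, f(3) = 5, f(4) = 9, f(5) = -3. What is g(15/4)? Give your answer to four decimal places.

Put σ_i = g'' at the i-th knot. Here h = (1, 1, 1) and Δ = (2, 4, -12), so the interior equations h_(i-1)·σ_(i-1) + 2(h_(i-1)+h_i)·σ_i + h_i·σ_(i+1) = 6(Δ_i − Δ_(i-1)) read
  1·σ_0 + 4·σ_1 + 1·σ_2 = 6(Δ_1 - Δ_0) = 12
  1·σ_1 + 4·σ_2 + 1·σ_3 = 6(Δ_2 - Δ_1) = -96
Natural end conditions: σ_0 = σ_3 = 0.
Forward elimination and back-substitution give σ_0 = 0, σ_1 = 48/5, σ_2 = -132/5, σ_3 = 0.
On [3, 4], g(x) = 5 + 26/5·(x - 3) + 24/5·(x - 3)² - 6·(x - 3)³.
With (x - 3) = 3/4: g(15/4) = 1451/160.

9.0688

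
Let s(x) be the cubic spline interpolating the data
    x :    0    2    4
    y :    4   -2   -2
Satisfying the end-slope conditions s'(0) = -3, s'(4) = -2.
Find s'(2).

Put M_i = s'' at the i-th knot. Here h = (2, 2) and Δ = (-3, 0), so the interior equations h_(i-1)·M_(i-1) + 2(h_(i-1)+h_i)·M_i + h_i·M_(i+1) = 6(Δ_i − Δ_(i-1)) read
  2·M_0 + 8·M_1 + 2·M_2 = 6(Δ_1 - Δ_0) = 18
Clamped end conditions give two more equations: 2h_0·M_0 + h_0·M_1 = 6(Δ_0 - s'(0)) = 0 and h_1·M_1 + 2h_1·M_2 = 6(s'(4) - Δ_1) = -12.
Hence M_0 = -2, M_1 = 4, M_2 = -5.
On [2, 4], s'(x) = b_1 + 2c_1·(x - 2) + 3d_1·(x - 2)² with b_1 = Δ_1 - h_1(2M_1 + M_2)/6 = -1, c_1 = M_1/2 = 2, d_1 = (M_2 - M_1)/(6h_1) = -3/4. So s'(2) = -1.

-1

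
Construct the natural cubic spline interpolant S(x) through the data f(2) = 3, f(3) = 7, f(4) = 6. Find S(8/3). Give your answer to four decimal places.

Let m_i = S''(x_i). Step sizes h_i = 1, 1; slopes of the chords Δ_i = (y_(i+1) - y_i)/h_i = 4, -1.
  1·m_0 + 4·m_1 + 1·m_2 = 6(Δ_1 - Δ_0) = -30
Natural end conditions: m_0 = m_2 = 0.
Solving the tridiagonal system: m_0 = 0, m_1 = -15/2, m_2 = 0.
On [2, 3], S(x) = 3 + 21/4·(x - 2) + 0·(x - 2)² - 5/4·(x - 2)³.
With (x - 2) = 2/3: S(8/3) = 331/54.

6.1296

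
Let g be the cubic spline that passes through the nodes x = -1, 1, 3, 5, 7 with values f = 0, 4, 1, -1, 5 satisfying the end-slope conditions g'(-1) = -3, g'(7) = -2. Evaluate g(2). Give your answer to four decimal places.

3.7299

Let M_i = g''(x_i). Step sizes h_i = 2, 2, 2, 2; slopes of the chords Δ_i = (y_(i+1) - y_i)/h_i = 2, -3/2, -1, 3.
  2·M_0 + 8·M_1 + 2·M_2 = 6(Δ_1 - Δ_0) = -21
  2·M_1 + 8·M_2 + 2·M_3 = 6(Δ_2 - Δ_1) = 3
  2·M_2 + 8·M_3 + 2·M_4 = 6(Δ_3 - Δ_2) = 24
Clamped end conditions give two more equations: 2h_0·M_0 + h_0·M_1 = 6(Δ_0 - g'(-1)) = 30 and h_3·M_3 + 2h_3·M_4 = 6(g'(7) - Δ_3) = -30.
Solving: M_0 = 1133/112, M_1 = -293/56, M_2 = 5/16, M_3 = 307/56, M_4 = -1147/112.
On [1, 3], g(x) = 4 + 211/112·(x - 1) - 293/112·(x - 1)² + 207/448·(x - 1)³.
With (x - 1) = 1: g(2) = 1671/448.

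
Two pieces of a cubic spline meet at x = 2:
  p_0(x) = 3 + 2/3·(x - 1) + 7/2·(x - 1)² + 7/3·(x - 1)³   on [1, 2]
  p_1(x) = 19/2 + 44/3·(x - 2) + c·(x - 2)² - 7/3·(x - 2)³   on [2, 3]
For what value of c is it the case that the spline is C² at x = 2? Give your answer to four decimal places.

10.5000

p_0''(x) = 7 + 14·(x - 1), so p_0''(2) = 21. On the right, p_1''(2) = 2c, so c = 21/2.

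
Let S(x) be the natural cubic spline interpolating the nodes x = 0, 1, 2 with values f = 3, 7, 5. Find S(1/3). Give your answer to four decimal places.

Put m_i = S'' at the i-th knot. Here h = (1, 1) and Δ = (4, -2), so the interior equations h_(i-1)·m_(i-1) + 2(h_(i-1)+h_i)·m_i + h_i·m_(i+1) = 6(Δ_i − Δ_(i-1)) read
  1·m_0 + 4·m_1 + 1·m_2 = 6(Δ_1 - Δ_0) = -36
Natural end conditions: m_0 = m_2 = 0.
Solving the tridiagonal system: m_0 = 0, m_1 = -9, m_2 = 0.
On [0, 1], S(x) = 3 + 11/2·x + 0·x² - 3/2·x³.
With x = 1/3: S(1/3) = 43/9.

4.7778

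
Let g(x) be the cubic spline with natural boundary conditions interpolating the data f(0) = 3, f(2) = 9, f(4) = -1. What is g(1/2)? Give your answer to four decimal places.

5.4375

With M_i denoting the second derivative at x_i, h_i = 2, 2, and Δ_i = (y_(i+1) − y_i)/h_i = 3, -5:
  2·M_0 + 8·M_1 + 2·M_2 = 6(Δ_1 - Δ_0) = -48
Natural end conditions: M_0 = M_2 = 0.
Forward elimination and back-substitution give M_0 = 0, M_1 = -6, M_2 = 0.
On [0, 2], g(x) = 3 + 5·x + 0·x² - 1/2·x³.
With x = 1/2: g(1/2) = 87/16.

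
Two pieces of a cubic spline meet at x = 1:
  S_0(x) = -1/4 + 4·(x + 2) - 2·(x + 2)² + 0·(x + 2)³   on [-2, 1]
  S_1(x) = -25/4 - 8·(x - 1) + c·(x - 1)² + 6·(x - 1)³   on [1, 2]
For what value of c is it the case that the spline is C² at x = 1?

S_0''(x) = -4 + 0·(x + 2), so S_0''(1) = -4. On the right, S_1''(1) = 2c, so c = -2.

-2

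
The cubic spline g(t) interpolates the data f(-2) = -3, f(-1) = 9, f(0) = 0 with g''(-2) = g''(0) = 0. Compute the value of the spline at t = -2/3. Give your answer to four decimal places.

7.9444

Let σ_i = g''(x_i). Step sizes h_i = 1, 1; slopes of the chords Δ_i = (y_(i+1) - y_i)/h_i = 12, -9.
  1·σ_0 + 4·σ_1 + 1·σ_2 = 6(Δ_1 - Δ_0) = -126
Natural end conditions: σ_0 = σ_2 = 0.
Solving the tridiagonal system: σ_0 = 0, σ_1 = -63/2, σ_2 = 0.
On [-1, 0], g(t) = 9 + 3/2·(t + 1) - 63/4·(t + 1)² + 21/4·(t + 1)³.
With (t + 1) = 1/3: g(-2/3) = 143/18.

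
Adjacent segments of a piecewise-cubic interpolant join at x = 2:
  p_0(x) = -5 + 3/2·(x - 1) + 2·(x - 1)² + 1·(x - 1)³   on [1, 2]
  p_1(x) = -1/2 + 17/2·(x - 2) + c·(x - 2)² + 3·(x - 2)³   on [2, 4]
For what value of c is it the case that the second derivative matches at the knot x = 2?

p_0''(x) = 4 + 6·(x - 1), so p_0''(2) = 10. On the right, p_1''(2) = 2c, so c = 5.

5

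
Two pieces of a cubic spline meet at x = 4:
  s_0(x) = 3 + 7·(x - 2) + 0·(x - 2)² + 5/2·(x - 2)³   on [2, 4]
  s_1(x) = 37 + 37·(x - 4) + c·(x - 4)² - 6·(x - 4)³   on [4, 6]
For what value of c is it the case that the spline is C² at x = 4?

s_0''(x) = 0 + 15·(x - 2), so s_0''(4) = 30. On the right, s_1''(4) = 2c, so c = 15.

15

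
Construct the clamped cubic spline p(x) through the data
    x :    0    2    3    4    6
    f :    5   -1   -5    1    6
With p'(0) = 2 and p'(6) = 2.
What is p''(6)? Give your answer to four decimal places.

Write m_i for p''(x_i). With h_i = 2, 1, 1, 2 and divided differences Δ_i = -3, -4, 6, 5/2, the continuity of p' gives the tridiagonal system
  2·m_0 + 6·m_1 + 1·m_2 = 6(Δ_1 - Δ_0) = -6
  1·m_1 + 4·m_2 + 1·m_3 = 6(Δ_2 - Δ_1) = 60
  1·m_2 + 6·m_3 + 2·m_4 = 6(Δ_3 - Δ_2) = -21
Clamped end conditions give two more equations: 2h_0·m_0 + h_0·m_1 = 6(Δ_0 - p'(0)) = -30 and h_3·m_3 + 2h_3·m_4 = 6(p'(6) - Δ_3) = -3.
Solving: m_0 = -267/40, m_1 = -33/20, m_2 = 69/4, m_3 = -147/20, m_4 = 117/40.

2.9250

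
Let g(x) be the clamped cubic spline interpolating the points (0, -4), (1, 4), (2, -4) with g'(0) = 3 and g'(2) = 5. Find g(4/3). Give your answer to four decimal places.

1.2593

With M_i denoting the second derivative at x_i, h_i = 1, 1, and Δ_i = (y_(i+1) − y_i)/h_i = 8, -8:
  1·M_0 + 4·M_1 + 1·M_2 = 6(Δ_1 - Δ_0) = -96
Clamped end conditions give two more equations: 2h_0·M_0 + h_0·M_1 = 6(Δ_0 - g'(0)) = 30 and h_1·M_1 + 2h_1·M_2 = 6(g'(2) - Δ_1) = 78.
Solving: M_0 = 40, M_1 = -50, M_2 = 64.
On [1, 2], g(x) = 4 - 2·(x - 1) - 25·(x - 1)² + 19·(x - 1)³.
With (x - 1) = 1/3: g(4/3) = 34/27.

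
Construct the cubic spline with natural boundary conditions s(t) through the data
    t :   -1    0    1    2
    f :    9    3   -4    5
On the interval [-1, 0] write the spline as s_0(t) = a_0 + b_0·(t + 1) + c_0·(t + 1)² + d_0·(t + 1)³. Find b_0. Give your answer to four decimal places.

-4.6667

With m_i denoting the second derivative at x_i, h_i = 1, 1, 1, and Δ_i = (y_(i+1) − y_i)/h_i = -6, -7, 9:
  1·m_0 + 4·m_1 + 1·m_2 = 6(Δ_1 - Δ_0) = -6
  1·m_1 + 4·m_2 + 1·m_3 = 6(Δ_2 - Δ_1) = 96
Natural end conditions: m_0 = m_3 = 0.
Solving: m_0 = 0, m_1 = -8, m_2 = 26, m_3 = 0.
On [-1, 0], with s_0(t) = a_0 + b_0·(t + 1) + c_0·(t + 1)² + d_0·(t + 1)³: c_0 = m_0/2 = 0, d_0 = (m_1 - m_0)/(6h_0) = -4/3, b_0 = Δ_0 - h_0(2m_0 + m_1)/6 = -14/3.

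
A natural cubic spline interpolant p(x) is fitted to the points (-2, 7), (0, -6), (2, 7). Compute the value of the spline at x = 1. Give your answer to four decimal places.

-1.9375

With M_i denoting the second derivative at x_i, h_i = 2, 2, and Δ_i = (y_(i+1) − y_i)/h_i = -13/2, 13/2:
  2·M_0 + 8·M_1 + 2·M_2 = 6(Δ_1 - Δ_0) = 78
Natural end conditions: M_0 = M_2 = 0.
Hence M_0 = 0, M_1 = 39/4, M_2 = 0.
On [0, 2], p(x) = -6 + 0·x + 39/8·x² - 13/16·x³.
With x = 1: p(1) = -31/16.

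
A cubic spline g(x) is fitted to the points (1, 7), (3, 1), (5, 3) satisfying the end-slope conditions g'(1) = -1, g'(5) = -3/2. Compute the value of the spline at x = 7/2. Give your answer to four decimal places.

With σ_i denoting the second derivative at x_i, h_i = 2, 2, and Δ_i = (y_(i+1) − y_i)/h_i = -3, 1:
  2·σ_0 + 8·σ_1 + 2·σ_2 = 6(Δ_1 - Δ_0) = 24
Clamped end conditions give two more equations: 2h_0·σ_0 + h_0·σ_1 = 6(Δ_0 - g'(1)) = -12 and h_1·σ_1 + 2h_1·σ_2 = 6(g'(5) - Δ_1) = -15.
Solving: σ_0 = -49/8, σ_1 = 25/4, σ_2 = -55/8.
On [3, 5], g(x) = 1 - 7/8·(x - 3) + 25/8·(x - 3)² - 35/32·(x - 3)³.
With (x - 3) = 1/2: g(7/2) = 309/256.

1.2070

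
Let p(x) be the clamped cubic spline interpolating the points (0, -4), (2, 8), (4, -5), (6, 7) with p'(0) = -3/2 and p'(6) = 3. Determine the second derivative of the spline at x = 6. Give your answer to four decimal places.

-13.2000

Let M_i = p''(x_i). Step sizes h_i = 2, 2, 2; slopes of the chords Δ_i = (y_(i+1) - y_i)/h_i = 6, -13/2, 6.
  2·M_0 + 8·M_1 + 2·M_2 = 6(Δ_1 - Δ_0) = -75
  2·M_1 + 8·M_2 + 2·M_3 = 6(Δ_2 - Δ_1) = 75
Clamped end conditions give two more equations: 2h_0·M_0 + h_0·M_1 = 6(Δ_0 - p'(0)) = 45 and h_2·M_2 + 2h_2·M_3 = 6(p'(6) - Δ_2) = -18.
Solving the tridiagonal system: M_0 = 207/10, M_1 = -189/10, M_2 = 87/5, M_3 = -66/5.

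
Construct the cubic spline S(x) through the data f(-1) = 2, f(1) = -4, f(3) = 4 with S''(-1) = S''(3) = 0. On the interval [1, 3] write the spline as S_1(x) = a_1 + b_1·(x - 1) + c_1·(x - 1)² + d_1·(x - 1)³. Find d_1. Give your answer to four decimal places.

Put m_i = S'' at the i-th knot. Here h = (2, 2) and Δ = (-3, 4), so the interior equations h_(i-1)·m_(i-1) + 2(h_(i-1)+h_i)·m_i + h_i·m_(i+1) = 6(Δ_i − Δ_(i-1)) read
  2·m_0 + 8·m_1 + 2·m_2 = 6(Δ_1 - Δ_0) = 42
Natural end conditions: m_0 = m_2 = 0.
Forward elimination and back-substitution give m_0 = 0, m_1 = 21/4, m_2 = 0.
On [1, 3], with S_1(x) = a_1 + b_1·(x - 1) + c_1·(x - 1)² + d_1·(x - 1)³: c_1 = m_1/2 = 21/8, d_1 = (m_2 - m_1)/(6h_1) = -7/16, b_1 = Δ_1 - h_1(2m_1 + m_2)/6 = 1/2.

-0.4375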